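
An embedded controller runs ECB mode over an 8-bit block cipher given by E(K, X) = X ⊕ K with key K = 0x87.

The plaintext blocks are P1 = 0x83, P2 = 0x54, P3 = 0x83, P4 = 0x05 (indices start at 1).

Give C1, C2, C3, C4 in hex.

C1 = 0x04, C2 = 0xD3, C3 = 0x04, C4 = 0x82

ECB encryption: C_i = E(K, P_i).
C1: E(K, 0x83) = 0x04.
C2: E(K, 0x54) = 0xD3.
C3: E(K, 0x83) = 0x04.
C4: E(K, 0x05) = 0x82.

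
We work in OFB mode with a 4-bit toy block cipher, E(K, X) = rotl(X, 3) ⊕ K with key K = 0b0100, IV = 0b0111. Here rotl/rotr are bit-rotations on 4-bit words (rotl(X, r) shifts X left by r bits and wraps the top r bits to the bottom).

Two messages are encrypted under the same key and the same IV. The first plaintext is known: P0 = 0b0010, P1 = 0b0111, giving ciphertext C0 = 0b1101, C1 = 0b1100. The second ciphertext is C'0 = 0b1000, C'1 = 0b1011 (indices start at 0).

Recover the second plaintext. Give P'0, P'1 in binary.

P'0 = 0b0111, P'1 = 0b0000

In OFB with a reused IV, both messages share the same keystream S_i, so C_i ⊕ C'_i = P_i ⊕ P'_i and thus P'_i = P_i ⊕ C_i ⊕ C'_i.
P'0: 0b0010 ⊕ 0b1101 ⊕ 0b1000 = 0b0111.
P'1: 0b0111 ⊕ 0b1100 ⊕ 0b1011 = 0b0000.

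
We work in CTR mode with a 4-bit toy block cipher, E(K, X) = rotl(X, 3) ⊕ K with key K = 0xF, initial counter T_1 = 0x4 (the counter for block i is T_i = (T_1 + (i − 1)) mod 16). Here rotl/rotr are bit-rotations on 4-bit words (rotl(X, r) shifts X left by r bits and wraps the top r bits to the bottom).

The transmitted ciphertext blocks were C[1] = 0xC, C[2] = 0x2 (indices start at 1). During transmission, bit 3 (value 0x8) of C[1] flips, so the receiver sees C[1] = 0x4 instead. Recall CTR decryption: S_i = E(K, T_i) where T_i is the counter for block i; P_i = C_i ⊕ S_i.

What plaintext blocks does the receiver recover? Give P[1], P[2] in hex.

Only C[1] changed, to 0x4. In CTR, a change in C_i flips the same bit in P_i only; the keystream is unaffected. Decrypting the received ciphertext:
P[1]: T = 0x4, S = E(K, T) = 0xD; 0x4 ⊕ 0xD = 0x9.
P[2]: T = 0x5, S = E(K, T) = 0x5; 0x2 ⊕ 0x5 = 0x7.
Blocks that differ from the original plaintext: P[1].

P[1] = 0x9, P[2] = 0x7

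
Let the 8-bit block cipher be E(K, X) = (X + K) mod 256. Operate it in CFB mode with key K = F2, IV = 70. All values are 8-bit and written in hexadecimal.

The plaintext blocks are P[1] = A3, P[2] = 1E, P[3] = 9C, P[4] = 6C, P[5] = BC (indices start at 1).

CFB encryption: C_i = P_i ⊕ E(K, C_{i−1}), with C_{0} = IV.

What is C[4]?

C[4] = 99

C[1]: E(K, 70) = 62; A3 ⊕ 62 = C1.
C[2]: E(K, C1) = B3; 1E ⊕ B3 = AD.
C[3]: E(K, AD) = 9F; 9C ⊕ 9F = 03.
C[4]: E(K, 03) = F5; 6C ⊕ F5 = 99.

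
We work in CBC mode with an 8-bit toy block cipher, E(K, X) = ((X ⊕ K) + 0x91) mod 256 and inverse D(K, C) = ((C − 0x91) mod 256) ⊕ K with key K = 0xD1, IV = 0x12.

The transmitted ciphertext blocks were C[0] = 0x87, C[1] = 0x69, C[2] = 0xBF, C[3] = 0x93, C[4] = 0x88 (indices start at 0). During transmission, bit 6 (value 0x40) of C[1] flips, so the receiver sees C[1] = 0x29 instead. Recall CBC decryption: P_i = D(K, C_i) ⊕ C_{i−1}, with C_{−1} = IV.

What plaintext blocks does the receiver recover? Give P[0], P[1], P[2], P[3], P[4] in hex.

P[0] = 0x35, P[1] = 0xCE, P[2] = 0xD6, P[3] = 0x6C, P[4] = 0xB5

Only C[1] changed, to 0x29. In CBC, a change in C_i garbles P_i and flips the same bit in P_{i+1}. Decrypting the received ciphertext:
P[0]: D(K, 0x87) = 0x27; 0x27 ⊕ 0x12 = 0x35.
P[1]: D(K, 0x29) = 0x49; 0x49 ⊕ 0x87 = 0xCE.
P[2]: D(K, 0xBF) = 0xFF; 0xFF ⊕ 0x29 = 0xD6.
P[3]: D(K, 0x93) = 0xD3; 0xD3 ⊕ 0xBF = 0x6C.
P[4]: D(K, 0x88) = 0x26; 0x26 ⊕ 0x93 = 0xB5.
Blocks that differ from the original plaintext: P[1], P[2].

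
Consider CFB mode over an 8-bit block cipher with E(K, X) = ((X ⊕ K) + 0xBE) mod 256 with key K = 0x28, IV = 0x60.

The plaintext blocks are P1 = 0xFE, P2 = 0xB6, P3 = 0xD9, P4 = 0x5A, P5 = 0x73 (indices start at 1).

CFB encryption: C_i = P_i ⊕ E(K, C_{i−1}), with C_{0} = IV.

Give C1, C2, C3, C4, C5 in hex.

C1 = 0xF8, C2 = 0x38, C3 = 0x17, C4 = 0xA7, C5 = 0x3E

C1: E(K, 0x60) = 0x06; 0xFE ⊕ 0x06 = 0xF8.
C2: E(K, 0xF8) = 0x8E; 0xB6 ⊕ 0x8E = 0x38.
C3: E(K, 0x38) = 0xCE; 0xD9 ⊕ 0xCE = 0x17.
C4: E(K, 0x17) = 0xFD; 0x5A ⊕ 0xFD = 0xA7.
C5: E(K, 0xA7) = 0x4D; 0x73 ⊕ 0x4D = 0x3E.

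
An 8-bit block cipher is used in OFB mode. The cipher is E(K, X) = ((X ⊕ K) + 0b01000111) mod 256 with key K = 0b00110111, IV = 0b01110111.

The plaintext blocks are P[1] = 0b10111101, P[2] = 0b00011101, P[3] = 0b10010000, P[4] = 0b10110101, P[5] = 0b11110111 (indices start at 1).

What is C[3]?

C[3] = 0b10010111

OFB encryption: S_i = E(K, S_{i−1}) with S_{0} = IV; C_i = P_i ⊕ S_i.
C[1]: S = E(K, 0b01110111) = 0b10000111; 0b10111101 ⊕ 0b10000111 = 0b00111010.
C[2]: S = E(K, 0b10000111) = 0b11110111; 0b00011101 ⊕ 0b11110111 = 0b11101010.
C[3]: S = E(K, 0b11110111) = 0b00000111; 0b10010000 ⊕ 0b00000111 = 0b10010111.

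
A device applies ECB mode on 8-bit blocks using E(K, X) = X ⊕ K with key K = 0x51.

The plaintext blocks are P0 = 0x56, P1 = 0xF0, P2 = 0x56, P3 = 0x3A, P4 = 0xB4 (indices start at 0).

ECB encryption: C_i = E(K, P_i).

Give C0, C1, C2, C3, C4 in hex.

C0: E(K, 0x56) = 0x07.
C1: E(K, 0xF0) = 0xA1.
C2: E(K, 0x56) = 0x07.
C3: E(K, 0x3A) = 0x6B.
C4: E(K, 0xB4) = 0xE5.

C0 = 0x07, C1 = 0xA1, C2 = 0x07, C3 = 0x6B, C4 = 0xE5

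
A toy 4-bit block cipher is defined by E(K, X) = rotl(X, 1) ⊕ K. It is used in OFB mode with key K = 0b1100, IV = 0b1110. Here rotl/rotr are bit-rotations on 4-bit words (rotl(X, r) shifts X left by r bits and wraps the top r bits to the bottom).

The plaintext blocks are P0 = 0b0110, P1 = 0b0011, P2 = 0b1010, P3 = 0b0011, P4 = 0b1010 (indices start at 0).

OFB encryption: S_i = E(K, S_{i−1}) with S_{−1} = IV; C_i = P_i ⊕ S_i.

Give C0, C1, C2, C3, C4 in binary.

C0 = 0b0111, C1 = 0b1101, C2 = 0b1011, C3 = 0b1101, C4 = 0b1011

C0: S = E(K, 0b1110) = 0b0001; 0b0110 ⊕ 0b0001 = 0b0111.
C1: S = E(K, 0b0001) = 0b1110; 0b0011 ⊕ 0b1110 = 0b1101.
C2: S = E(K, 0b1110) = 0b0001; 0b1010 ⊕ 0b0001 = 0b1011.
C3: S = E(K, 0b0001) = 0b1110; 0b0011 ⊕ 0b1110 = 0b1101.
C4: S = E(K, 0b1110) = 0b0001; 0b1010 ⊕ 0b0001 = 0b1011.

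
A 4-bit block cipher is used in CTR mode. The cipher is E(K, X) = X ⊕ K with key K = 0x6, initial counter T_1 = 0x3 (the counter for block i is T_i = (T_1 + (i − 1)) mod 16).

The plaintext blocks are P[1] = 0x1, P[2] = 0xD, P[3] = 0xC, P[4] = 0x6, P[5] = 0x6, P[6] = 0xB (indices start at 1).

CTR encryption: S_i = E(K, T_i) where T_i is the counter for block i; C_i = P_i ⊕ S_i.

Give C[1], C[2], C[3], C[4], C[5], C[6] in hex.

C[1]: T = 0x3, S = E(K, T) = 0x5; 0x1 ⊕ 0x5 = 0x4.
C[2]: T = 0x4, S = E(K, T) = 0x2; 0xD ⊕ 0x2 = 0xF.
C[3]: T = 0x5, S = E(K, T) = 0x3; 0xC ⊕ 0x3 = 0xF.
C[4]: T = 0x6, S = E(K, T) = 0x0; 0x6 ⊕ 0x0 = 0x6.
C[5]: T = 0x7, S = E(K, T) = 0x1; 0x6 ⊕ 0x1 = 0x7.
C[6]: T = 0x8, S = E(K, T) = 0xE; 0xB ⊕ 0xE = 0x5.

C[1] = 0x4, C[2] = 0xF, C[3] = 0xF, C[4] = 0x6, C[5] = 0x7, C[6] = 0x5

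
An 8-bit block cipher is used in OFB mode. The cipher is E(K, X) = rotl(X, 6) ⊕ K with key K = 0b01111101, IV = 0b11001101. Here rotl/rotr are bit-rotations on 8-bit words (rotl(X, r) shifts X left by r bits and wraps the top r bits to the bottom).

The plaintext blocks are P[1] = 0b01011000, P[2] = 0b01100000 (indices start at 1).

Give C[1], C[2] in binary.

C[1] = 0b01010110, C[2] = 0b10011110

OFB encryption: S_i = E(K, S_{i−1}) with S_{0} = IV; C_i = P_i ⊕ S_i.
C[1]: S = E(K, 0b11001101) = 0b00001110; 0b01011000 ⊕ 0b00001110 = 0b01010110.
C[2]: S = E(K, 0b00001110) = 0b11111110; 0b01100000 ⊕ 0b11111110 = 0b10011110.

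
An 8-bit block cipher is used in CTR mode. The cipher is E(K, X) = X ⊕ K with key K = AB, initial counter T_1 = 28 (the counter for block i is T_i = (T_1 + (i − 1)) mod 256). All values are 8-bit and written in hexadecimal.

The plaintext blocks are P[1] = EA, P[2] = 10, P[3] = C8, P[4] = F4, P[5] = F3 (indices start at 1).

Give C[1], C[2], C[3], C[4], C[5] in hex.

CTR encryption: S_i = E(K, T_i) where T_i is the counter for block i; C_i = P_i ⊕ S_i.
C[1]: T = 28, S = E(K, T) = 83; EA ⊕ 83 = 69.
C[2]: T = 29, S = E(K, T) = 82; 10 ⊕ 82 = 92.
C[3]: T = 2A, S = E(K, T) = 81; C8 ⊕ 81 = 49.
C[4]: T = 2B, S = E(K, T) = 80; F4 ⊕ 80 = 74.
C[5]: T = 2C, S = E(K, T) = 87; F3 ⊕ 87 = 74.

C[1] = 69, C[2] = 92, C[3] = 49, C[4] = 74, C[5] = 74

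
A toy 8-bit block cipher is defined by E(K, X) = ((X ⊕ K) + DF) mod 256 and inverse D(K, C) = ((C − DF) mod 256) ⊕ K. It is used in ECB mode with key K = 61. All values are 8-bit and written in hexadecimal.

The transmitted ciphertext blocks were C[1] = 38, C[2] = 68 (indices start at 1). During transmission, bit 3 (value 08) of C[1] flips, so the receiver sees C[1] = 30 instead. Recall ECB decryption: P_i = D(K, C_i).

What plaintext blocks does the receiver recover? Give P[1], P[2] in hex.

P[1] = 30, P[2] = E8

Only C[1] changed, to 30. In ECB, a change in C_i affects only P_i. Decrypting the received ciphertext:
P[1]: D(K, 30) = 30.
P[2]: D(K, 68) = E8.
Blocks that differ from the original plaintext: P[1].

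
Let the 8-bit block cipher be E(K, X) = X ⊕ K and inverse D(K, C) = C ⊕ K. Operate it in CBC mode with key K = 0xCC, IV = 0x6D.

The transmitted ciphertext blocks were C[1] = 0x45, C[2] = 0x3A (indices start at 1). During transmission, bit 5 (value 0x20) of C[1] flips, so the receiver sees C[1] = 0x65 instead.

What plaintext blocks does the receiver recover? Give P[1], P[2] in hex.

CBC decryption: P_i = D(K, C_i) ⊕ C_{i−1}, with C_{0} = IV.
Only C[1] changed, to 0x65. In CBC, a change in C_i garbles P_i and flips the same bit in P_{i+1}. Decrypting the received ciphertext:
P[1]: D(K, 0x65) = 0xA9; 0xA9 ⊕ 0x6D = 0xC4.
P[2]: D(K, 0x3A) = 0xF6; 0xF6 ⊕ 0x65 = 0x93.
Blocks that differ from the original plaintext: P[1], P[2].

P[1] = 0xC4, P[2] = 0x93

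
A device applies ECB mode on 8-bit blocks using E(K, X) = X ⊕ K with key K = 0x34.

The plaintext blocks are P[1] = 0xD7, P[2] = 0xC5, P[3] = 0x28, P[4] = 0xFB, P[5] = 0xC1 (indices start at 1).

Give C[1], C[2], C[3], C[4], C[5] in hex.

C[1] = 0xE3, C[2] = 0xF1, C[3] = 0x1C, C[4] = 0xCF, C[5] = 0xF5

ECB encryption: C_i = E(K, P_i).
C[1]: E(K, 0xD7) = 0xE3.
C[2]: E(K, 0xC5) = 0xF1.
C[3]: E(K, 0x28) = 0x1C.
C[4]: E(K, 0xFB) = 0xCF.
C[5]: E(K, 0xC1) = 0xF5.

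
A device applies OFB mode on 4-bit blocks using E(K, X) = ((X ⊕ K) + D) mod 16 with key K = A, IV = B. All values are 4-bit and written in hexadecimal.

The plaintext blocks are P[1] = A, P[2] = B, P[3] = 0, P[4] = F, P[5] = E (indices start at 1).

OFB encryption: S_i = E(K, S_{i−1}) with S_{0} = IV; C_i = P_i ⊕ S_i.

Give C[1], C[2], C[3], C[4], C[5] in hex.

C[1]: S = E(K, B) = E; A ⊕ E = 4.
C[2]: S = E(K, E) = 1; B ⊕ 1 = A.
C[3]: S = E(K, 1) = 8; 0 ⊕ 8 = 8.
C[4]: S = E(K, 8) = F; F ⊕ F = 0.
C[5]: S = E(K, F) = 2; E ⊕ 2 = C.

C[1] = 4, C[2] = A, C[3] = 8, C[4] = 0, C[5] = C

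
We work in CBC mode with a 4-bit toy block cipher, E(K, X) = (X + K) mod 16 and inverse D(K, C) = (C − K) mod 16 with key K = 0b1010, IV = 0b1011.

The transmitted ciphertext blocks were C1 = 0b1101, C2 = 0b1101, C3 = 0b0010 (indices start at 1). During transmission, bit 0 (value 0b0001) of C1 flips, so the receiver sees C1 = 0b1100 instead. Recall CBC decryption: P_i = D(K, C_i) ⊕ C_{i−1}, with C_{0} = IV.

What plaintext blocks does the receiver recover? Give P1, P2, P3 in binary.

Only C1 changed, to 0b1100. In CBC, a change in C_i garbles P_i and flips the same bit in P_{i+1}. Decrypting the received ciphertext:
P1: D(K, 0b1100) = 0b0010; 0b0010 ⊕ 0b1011 = 0b1001.
P2: D(K, 0b1101) = 0b0011; 0b0011 ⊕ 0b1100 = 0b1111.
P3: D(K, 0b0010) = 0b1000; 0b1000 ⊕ 0b1101 = 0b0101.
Blocks that differ from the original plaintext: P1, P2.

P1 = 0b1001, P2 = 0b1111, P3 = 0b0101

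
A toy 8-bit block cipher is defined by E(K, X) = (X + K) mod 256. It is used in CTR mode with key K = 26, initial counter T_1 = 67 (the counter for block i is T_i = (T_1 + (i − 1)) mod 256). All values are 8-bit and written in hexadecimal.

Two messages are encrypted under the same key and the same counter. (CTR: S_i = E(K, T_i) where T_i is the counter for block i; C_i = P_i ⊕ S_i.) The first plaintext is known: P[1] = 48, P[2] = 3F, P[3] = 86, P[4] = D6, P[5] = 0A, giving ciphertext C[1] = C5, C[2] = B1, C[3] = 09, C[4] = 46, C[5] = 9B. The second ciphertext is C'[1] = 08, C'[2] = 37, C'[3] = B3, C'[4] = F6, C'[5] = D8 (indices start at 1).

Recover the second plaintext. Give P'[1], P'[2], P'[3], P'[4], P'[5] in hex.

In CTR with a reused counter, both messages share the same keystream S_i, so C_i ⊕ C'_i = P_i ⊕ P'_i and thus P'_i = P_i ⊕ C_i ⊕ C'_i.
P'[1]: 48 ⊕ C5 ⊕ 08 = 85.
P'[2]: 3F ⊕ B1 ⊕ 37 = B9.
P'[3]: 86 ⊕ 09 ⊕ B3 = 3C.
P'[4]: D6 ⊕ 46 ⊕ F6 = 66.
P'[5]: 0A ⊕ 9B ⊕ D8 = 49.

P'[1] = 85, P'[2] = B9, P'[3] = 3C, P'[4] = 66, P'[5] = 49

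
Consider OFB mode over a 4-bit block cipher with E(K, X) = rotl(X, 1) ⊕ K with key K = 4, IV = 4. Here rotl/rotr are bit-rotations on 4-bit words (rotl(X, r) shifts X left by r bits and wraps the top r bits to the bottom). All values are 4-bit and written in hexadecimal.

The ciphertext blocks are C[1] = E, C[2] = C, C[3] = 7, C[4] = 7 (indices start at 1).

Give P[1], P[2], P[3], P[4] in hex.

OFB decryption: S_i = E(K, S_{i−1}) with S_{0} = IV; P_i = C_i ⊕ S_i.
P[1]: S = E(K, 4) = C; E ⊕ C = 2.
P[2]: S = E(K, C) = D; C ⊕ D = 1.
P[3]: S = E(K, D) = F; 7 ⊕ F = 8.
P[4]: S = E(K, F) = B; 7 ⊕ B = C.

P[1] = 2, P[2] = 1, P[3] = 8, P[4] = C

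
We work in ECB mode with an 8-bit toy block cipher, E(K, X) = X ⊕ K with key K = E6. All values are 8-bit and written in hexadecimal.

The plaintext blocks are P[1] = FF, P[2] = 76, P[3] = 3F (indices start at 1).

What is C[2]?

ECB encryption: C_i = E(K, P_i).
C[2]: E(K, 76) = 90.

C[2] = 90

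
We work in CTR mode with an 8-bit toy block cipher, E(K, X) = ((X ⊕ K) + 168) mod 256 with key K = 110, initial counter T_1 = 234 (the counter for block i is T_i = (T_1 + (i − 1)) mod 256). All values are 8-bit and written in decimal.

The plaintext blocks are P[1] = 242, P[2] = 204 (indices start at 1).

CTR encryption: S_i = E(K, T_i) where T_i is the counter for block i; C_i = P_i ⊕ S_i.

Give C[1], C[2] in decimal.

C[1]: T = 234, S = E(K, T) = 44; 242 ⊕ 44 = 222.
C[2]: T = 235, S = E(K, T) = 45; 204 ⊕ 45 = 225.

C[1] = 222, C[2] = 225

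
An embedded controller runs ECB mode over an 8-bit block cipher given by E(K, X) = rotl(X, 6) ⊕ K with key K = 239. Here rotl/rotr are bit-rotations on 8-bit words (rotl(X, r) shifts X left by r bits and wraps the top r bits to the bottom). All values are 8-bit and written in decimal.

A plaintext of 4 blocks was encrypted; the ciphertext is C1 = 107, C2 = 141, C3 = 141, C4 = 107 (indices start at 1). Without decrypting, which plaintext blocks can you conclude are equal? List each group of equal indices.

ECB encrypts each block independently with the same key, so equal ciphertext blocks imply equal plaintext blocks.
C1 = C4 = 107, so P1 = P4.
C2 = C3 = 141, so P2 = P3.

P1 = P4; P2 = P3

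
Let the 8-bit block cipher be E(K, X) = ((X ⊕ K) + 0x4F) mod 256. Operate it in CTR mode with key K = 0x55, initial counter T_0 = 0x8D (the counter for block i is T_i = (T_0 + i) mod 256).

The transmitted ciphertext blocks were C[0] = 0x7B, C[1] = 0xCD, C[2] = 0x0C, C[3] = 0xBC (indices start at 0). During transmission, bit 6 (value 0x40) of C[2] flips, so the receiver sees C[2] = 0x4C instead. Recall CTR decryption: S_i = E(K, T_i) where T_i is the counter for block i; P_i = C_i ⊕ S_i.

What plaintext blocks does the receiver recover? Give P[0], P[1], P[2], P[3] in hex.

Only C[2] changed, to 0x4C. In CTR, a change in C_i flips the same bit in P_i only; the keystream is unaffected. Decrypting the received ciphertext:
P[0]: T = 0x8D, S = E(K, T) = 0x27; 0x7B ⊕ 0x27 = 0x5C.
P[1]: T = 0x8E, S = E(K, T) = 0x2A; 0xCD ⊕ 0x2A = 0xE7.
P[2]: T = 0x8F, S = E(K, T) = 0x29; 0x4C ⊕ 0x29 = 0x65.
P[3]: T = 0x90, S = E(K, T) = 0x14; 0xBC ⊕ 0x14 = 0xA8.
Blocks that differ from the original plaintext: P[2].

P[0] = 0x5C, P[1] = 0xE7, P[2] = 0x65, P[3] = 0xA8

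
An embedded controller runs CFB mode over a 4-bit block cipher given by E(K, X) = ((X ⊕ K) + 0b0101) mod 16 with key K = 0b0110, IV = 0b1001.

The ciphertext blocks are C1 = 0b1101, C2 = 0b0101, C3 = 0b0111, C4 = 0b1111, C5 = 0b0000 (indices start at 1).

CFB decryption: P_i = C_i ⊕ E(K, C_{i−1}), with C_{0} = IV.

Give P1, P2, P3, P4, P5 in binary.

P1: E(K, 0b1001) = 0b0100; 0b1101 ⊕ 0b0100 = 0b1001.
P2: E(K, 0b1101) = 0b0000; 0b0101 ⊕ 0b0000 = 0b0101.
P3: E(K, 0b0101) = 0b1000; 0b0111 ⊕ 0b1000 = 0b1111.
P4: E(K, 0b0111) = 0b0110; 0b1111 ⊕ 0b0110 = 0b1001.
P5: E(K, 0b1111) = 0b1110; 0b0000 ⊕ 0b1110 = 0b1110.

P1 = 0b1001, P2 = 0b0101, P3 = 0b1111, P4 = 0b1001, P5 = 0b1110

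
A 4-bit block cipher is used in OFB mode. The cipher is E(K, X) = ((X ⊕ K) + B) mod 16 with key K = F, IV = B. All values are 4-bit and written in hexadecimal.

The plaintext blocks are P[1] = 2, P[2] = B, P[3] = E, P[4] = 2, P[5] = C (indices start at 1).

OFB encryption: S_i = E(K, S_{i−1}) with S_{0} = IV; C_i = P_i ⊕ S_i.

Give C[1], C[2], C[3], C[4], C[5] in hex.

C[1] = D, C[2] = 0, C[3] = 1, C[4] = 9, C[5] = 3

C[1]: S = E(K, B) = F; 2 ⊕ F = D.
C[2]: S = E(K, F) = B; B ⊕ B = 0.
C[3]: S = E(K, B) = F; E ⊕ F = 1.
C[4]: S = E(K, F) = B; 2 ⊕ B = 9.
C[5]: S = E(K, B) = F; C ⊕ F = 3.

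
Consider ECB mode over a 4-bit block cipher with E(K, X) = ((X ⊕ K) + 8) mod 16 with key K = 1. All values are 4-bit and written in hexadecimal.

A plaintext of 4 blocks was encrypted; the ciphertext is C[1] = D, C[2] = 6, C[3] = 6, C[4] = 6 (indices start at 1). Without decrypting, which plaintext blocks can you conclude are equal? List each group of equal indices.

P[2] = P[3] = P[4]

ECB encrypts each block independently with the same key, so equal ciphertext blocks imply equal plaintext blocks.
C[2] = C[3] = C[4] = 6, so P[2] = P[3] = P[4].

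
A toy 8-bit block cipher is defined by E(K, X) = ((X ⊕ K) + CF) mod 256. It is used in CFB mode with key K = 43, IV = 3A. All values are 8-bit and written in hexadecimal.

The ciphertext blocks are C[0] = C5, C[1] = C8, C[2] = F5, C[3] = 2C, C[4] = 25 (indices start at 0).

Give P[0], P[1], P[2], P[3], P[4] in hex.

CFB decryption: P_i = C_i ⊕ E(K, C_{i−1}), with C_{−1} = IV.
P[0]: E(K, 3A) = 48; C5 ⊕ 48 = 8D.
P[1]: E(K, C5) = 55; C8 ⊕ 55 = 9D.
P[2]: E(K, C8) = 5A; F5 ⊕ 5A = AF.
P[3]: E(K, F5) = 85; 2C ⊕ 85 = A9.
P[4]: E(K, 2C) = 3E; 25 ⊕ 3E = 1B.

P[0] = 8D, P[1] = 9D, P[2] = AF, P[3] = A9, P[4] = 1B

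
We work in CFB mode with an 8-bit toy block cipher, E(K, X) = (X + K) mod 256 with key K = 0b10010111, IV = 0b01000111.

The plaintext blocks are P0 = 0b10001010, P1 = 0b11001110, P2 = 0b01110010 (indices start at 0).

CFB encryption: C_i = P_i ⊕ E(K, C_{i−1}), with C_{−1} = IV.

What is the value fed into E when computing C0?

C0: E(K, 0b01000111) = 0b11011110; 0b10001010 ⊕ 0b11011110 = 0b01010100.
So the input to E for block 0 is 0b01000111.

0b01000111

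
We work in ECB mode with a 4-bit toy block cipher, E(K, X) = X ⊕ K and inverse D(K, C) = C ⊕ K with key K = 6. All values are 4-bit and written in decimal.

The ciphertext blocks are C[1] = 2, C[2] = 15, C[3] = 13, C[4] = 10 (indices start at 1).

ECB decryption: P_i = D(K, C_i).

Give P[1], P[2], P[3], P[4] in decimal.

P[1]: D(K, 2) = 4.
P[2]: D(K, 15) = 9.
P[3]: D(K, 13) = 11.
P[4]: D(K, 10) = 12.

P[1] = 4, P[2] = 9, P[3] = 11, P[4] = 12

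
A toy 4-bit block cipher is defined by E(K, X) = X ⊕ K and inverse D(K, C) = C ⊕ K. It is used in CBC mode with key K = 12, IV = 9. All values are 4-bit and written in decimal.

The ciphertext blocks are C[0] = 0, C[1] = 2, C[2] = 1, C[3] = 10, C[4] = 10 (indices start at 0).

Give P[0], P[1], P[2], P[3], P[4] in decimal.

CBC decryption: P_i = D(K, C_i) ⊕ C_{i−1}, with C_{−1} = IV.
P[0]: D(K, 0) = 12; 12 ⊕ 9 = 5.
P[1]: D(K, 2) = 14; 14 ⊕ 0 = 14.
P[2]: D(K, 1) = 13; 13 ⊕ 2 = 15.
P[3]: D(K, 10) = 6; 6 ⊕ 1 = 7.
P[4]: D(K, 10) = 6; 6 ⊕ 10 = 12.

P[0] = 5, P[1] = 14, P[2] = 15, P[3] = 7, P[4] = 12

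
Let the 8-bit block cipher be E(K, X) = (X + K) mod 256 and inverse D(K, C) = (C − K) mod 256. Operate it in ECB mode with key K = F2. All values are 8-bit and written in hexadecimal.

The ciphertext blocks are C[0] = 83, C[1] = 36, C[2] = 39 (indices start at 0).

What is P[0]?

P[0] = 91

ECB decryption: P_i = D(K, C_i).
P[0]: D(K, 83) = 91.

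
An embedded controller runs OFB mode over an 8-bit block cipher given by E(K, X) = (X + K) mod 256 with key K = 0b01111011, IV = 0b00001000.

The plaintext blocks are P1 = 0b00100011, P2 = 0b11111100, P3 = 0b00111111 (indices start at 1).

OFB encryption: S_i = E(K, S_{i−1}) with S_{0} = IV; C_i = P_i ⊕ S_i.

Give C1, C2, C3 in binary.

C1 = 0b10100000, C2 = 0b00000010, C3 = 0b01000110

C1: S = E(K, 0b00001000) = 0b10000011; 0b00100011 ⊕ 0b10000011 = 0b10100000.
C2: S = E(K, 0b10000011) = 0b11111110; 0b11111100 ⊕ 0b11111110 = 0b00000010.
C3: S = E(K, 0b11111110) = 0b01111001; 0b00111111 ⊕ 0b01111001 = 0b01000110.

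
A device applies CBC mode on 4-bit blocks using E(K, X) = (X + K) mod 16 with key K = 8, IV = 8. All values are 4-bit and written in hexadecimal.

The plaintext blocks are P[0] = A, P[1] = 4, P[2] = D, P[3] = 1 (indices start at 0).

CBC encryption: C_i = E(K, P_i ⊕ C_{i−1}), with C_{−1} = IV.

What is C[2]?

C[2] = 3

C[0]: P[0] ⊕ 8 = 2; E(K, 2) = A.
C[1]: P[1] ⊕ A = E; E(K, E) = 6.
C[2]: P[2] ⊕ 6 = B; E(K, B) = 3.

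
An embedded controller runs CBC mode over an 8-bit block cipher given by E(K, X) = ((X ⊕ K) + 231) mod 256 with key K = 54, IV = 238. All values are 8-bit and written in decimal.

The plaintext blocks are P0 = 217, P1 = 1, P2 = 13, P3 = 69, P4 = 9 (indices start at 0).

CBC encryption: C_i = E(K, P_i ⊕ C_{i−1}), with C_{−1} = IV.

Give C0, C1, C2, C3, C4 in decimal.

C0: P0 ⊕ 238 = 55; E(K, 55) = 232.
C1: P1 ⊕ 232 = 233; E(K, 233) = 198.
C2: P2 ⊕ 198 = 203; E(K, 203) = 228.
C3: P3 ⊕ 228 = 161; E(K, 161) = 126.
C4: P4 ⊕ 126 = 119; E(K, 119) = 40.

C0 = 232, C1 = 198, C2 = 228, C3 = 126, C4 = 40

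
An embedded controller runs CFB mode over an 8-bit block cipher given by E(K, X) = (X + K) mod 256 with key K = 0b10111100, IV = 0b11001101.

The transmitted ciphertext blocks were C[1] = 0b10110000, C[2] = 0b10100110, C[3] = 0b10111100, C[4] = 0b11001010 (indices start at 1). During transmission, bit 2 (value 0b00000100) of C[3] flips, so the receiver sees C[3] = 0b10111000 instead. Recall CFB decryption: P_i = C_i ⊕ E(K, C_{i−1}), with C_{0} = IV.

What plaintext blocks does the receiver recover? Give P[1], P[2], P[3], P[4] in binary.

P[1] = 0b00111001, P[2] = 0b11001010, P[3] = 0b11011010, P[4] = 0b10111110

Only C[3] changed, to 0b10111000. In CFB, a change in C_i flips the same bit in P_i and garbles P_{i+1}. Decrypting the received ciphertext:
P[1]: E(K, 0b11001101) = 0b10001001; 0b10110000 ⊕ 0b10001001 = 0b00111001.
P[2]: E(K, 0b10110000) = 0b01101100; 0b10100110 ⊕ 0b01101100 = 0b11001010.
P[3]: E(K, 0b10100110) = 0b01100010; 0b10111000 ⊕ 0b01100010 = 0b11011010.
P[4]: E(K, 0b10111000) = 0b01110100; 0b11001010 ⊕ 0b01110100 = 0b10111110.
Blocks that differ from the original plaintext: P[3], P[4].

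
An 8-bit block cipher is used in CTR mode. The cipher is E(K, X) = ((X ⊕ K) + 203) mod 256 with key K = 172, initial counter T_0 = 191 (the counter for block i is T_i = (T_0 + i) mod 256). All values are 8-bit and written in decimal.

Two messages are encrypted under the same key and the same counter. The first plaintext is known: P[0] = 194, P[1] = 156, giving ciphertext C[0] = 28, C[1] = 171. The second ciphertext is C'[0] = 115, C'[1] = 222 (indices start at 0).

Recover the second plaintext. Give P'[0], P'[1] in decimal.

P'[0] = 173, P'[1] = 233

In CTR with a reused counter, both messages share the same keystream S_i, so C_i ⊕ C'_i = P_i ⊕ P'_i and thus P'_i = P_i ⊕ C_i ⊕ C'_i.
P'[0]: 194 ⊕ 28 ⊕ 115 = 173.
P'[1]: 156 ⊕ 171 ⊕ 222 = 233.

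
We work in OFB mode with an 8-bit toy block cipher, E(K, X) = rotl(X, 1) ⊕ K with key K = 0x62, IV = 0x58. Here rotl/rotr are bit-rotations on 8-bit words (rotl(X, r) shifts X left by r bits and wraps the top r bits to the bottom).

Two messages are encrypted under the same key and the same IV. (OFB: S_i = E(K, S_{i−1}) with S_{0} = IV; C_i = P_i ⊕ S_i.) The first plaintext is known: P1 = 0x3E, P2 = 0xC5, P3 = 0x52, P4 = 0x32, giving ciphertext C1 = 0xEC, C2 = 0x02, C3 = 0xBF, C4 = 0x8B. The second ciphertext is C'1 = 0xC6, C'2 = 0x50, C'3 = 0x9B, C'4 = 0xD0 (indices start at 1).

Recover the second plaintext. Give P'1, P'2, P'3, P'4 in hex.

P'1 = 0x14, P'2 = 0x97, P'3 = 0x76, P'4 = 0x69

In OFB with a reused IV, both messages share the same keystream S_i, so C_i ⊕ C'_i = P_i ⊕ P'_i and thus P'_i = P_i ⊕ C_i ⊕ C'_i.
P'1: 0x3E ⊕ 0xEC ⊕ 0xC6 = 0x14.
P'2: 0xC5 ⊕ 0x02 ⊕ 0x50 = 0x97.
P'3: 0x52 ⊕ 0xBF ⊕ 0x9B = 0x76.
P'4: 0x32 ⊕ 0x8B ⊕ 0xD0 = 0x69.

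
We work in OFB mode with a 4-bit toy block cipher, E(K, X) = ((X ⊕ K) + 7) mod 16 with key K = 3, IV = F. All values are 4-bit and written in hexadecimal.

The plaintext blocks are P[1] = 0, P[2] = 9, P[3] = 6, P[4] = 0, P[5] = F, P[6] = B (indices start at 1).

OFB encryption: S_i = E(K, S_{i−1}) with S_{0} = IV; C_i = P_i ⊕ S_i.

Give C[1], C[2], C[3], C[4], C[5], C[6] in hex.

C[1]: S = E(K, F) = 3; 0 ⊕ 3 = 3.
C[2]: S = E(K, 3) = 7; 9 ⊕ 7 = E.
C[3]: S = E(K, 7) = B; 6 ⊕ B = D.
C[4]: S = E(K, B) = F; 0 ⊕ F = F.
C[5]: S = E(K, F) = 3; F ⊕ 3 = C.
C[6]: S = E(K, 3) = 7; B ⊕ 7 = C.

C[1] = 3, C[2] = E, C[3] = D, C[4] = F, C[5] = C, C[6] = C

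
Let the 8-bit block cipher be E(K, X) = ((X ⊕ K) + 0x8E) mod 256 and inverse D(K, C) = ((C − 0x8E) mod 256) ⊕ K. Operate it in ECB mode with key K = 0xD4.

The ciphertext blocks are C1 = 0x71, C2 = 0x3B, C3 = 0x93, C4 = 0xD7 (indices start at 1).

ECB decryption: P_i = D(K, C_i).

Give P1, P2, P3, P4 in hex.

P1 = 0x37, P2 = 0x79, P3 = 0xD1, P4 = 0x9D

P1: D(K, 0x71) = 0x37.
P2: D(K, 0x3B) = 0x79.
P3: D(K, 0x93) = 0xD1.
P4: D(K, 0xD7) = 0x9D.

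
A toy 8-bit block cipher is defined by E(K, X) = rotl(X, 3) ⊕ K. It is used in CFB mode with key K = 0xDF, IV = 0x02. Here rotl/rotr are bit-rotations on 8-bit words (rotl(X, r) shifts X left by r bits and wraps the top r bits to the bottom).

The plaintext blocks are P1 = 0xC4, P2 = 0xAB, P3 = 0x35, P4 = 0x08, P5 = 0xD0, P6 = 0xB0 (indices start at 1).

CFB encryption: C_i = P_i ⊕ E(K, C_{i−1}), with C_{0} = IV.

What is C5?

C1: E(K, 0x02) = 0xCF; 0xC4 ⊕ 0xCF = 0x0B.
C2: E(K, 0x0B) = 0x87; 0xAB ⊕ 0x87 = 0x2C.
C3: E(K, 0x2C) = 0xBE; 0x35 ⊕ 0xBE = 0x8B.
C4: E(K, 0x8B) = 0x83; 0x08 ⊕ 0x83 = 0x8B.
C5: E(K, 0x8B) = 0x83; 0xD0 ⊕ 0x83 = 0x53.

C5 = 0x53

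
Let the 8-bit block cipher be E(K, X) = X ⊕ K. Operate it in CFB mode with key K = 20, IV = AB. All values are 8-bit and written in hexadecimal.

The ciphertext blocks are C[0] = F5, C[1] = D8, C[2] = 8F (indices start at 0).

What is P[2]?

CFB decryption: P_i = C_i ⊕ E(K, C_{i−1}), with C_{−1} = IV.
P[2]: E(K, D8) = F8; 8F ⊕ F8 = 77.

P[2] = 77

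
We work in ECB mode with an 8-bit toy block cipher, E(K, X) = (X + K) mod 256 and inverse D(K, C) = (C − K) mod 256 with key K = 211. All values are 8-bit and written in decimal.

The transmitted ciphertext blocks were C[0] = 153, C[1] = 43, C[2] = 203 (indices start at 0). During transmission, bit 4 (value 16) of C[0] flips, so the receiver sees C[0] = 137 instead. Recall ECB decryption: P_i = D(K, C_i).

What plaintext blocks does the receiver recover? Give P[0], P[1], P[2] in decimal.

Only C[0] changed, to 137. In ECB, a change in C_i affects only P_i. Decrypting the received ciphertext:
P[0]: D(K, 137) = 182.
P[1]: D(K, 43) = 88.
P[2]: D(K, 203) = 248.
Blocks that differ from the original plaintext: P[0].

P[0] = 182, P[1] = 88, P[2] = 248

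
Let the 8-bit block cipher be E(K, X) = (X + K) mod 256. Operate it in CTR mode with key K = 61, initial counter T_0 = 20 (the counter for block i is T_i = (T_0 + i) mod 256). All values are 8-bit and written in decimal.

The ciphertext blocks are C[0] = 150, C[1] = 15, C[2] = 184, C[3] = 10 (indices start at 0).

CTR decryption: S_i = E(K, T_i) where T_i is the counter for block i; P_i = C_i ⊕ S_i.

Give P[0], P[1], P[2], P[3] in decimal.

P[0] = 199, P[1] = 93, P[2] = 235, P[3] = 94

P[0]: T = 20, S = E(K, T) = 81; 150 ⊕ 81 = 199.
P[1]: T = 21, S = E(K, T) = 82; 15 ⊕ 82 = 93.
P[2]: T = 22, S = E(K, T) = 83; 184 ⊕ 83 = 235.
P[3]: T = 23, S = E(K, T) = 84; 10 ⊕ 84 = 94.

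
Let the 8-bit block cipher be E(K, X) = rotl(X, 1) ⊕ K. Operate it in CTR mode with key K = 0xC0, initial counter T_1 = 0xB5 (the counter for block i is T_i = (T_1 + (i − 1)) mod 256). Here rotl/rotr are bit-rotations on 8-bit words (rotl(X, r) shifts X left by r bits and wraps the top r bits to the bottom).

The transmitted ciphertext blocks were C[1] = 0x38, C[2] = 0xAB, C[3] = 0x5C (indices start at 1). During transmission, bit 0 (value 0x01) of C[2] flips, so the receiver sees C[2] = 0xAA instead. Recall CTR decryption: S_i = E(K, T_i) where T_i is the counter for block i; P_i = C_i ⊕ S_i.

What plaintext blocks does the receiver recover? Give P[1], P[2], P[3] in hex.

P[1] = 0x93, P[2] = 0x07, P[3] = 0xF3

Only C[2] changed, to 0xAA. In CTR, a change in C_i flips the same bit in P_i only; the keystream is unaffected. Decrypting the received ciphertext:
P[1]: T = 0xB5, S = E(K, T) = 0xAB; 0x38 ⊕ 0xAB = 0x93.
P[2]: T = 0xB6, S = E(K, T) = 0xAD; 0xAA ⊕ 0xAD = 0x07.
P[3]: T = 0xB7, S = E(K, T) = 0xAF; 0x5C ⊕ 0xAF = 0xF3.
Blocks that differ from the original plaintext: P[2].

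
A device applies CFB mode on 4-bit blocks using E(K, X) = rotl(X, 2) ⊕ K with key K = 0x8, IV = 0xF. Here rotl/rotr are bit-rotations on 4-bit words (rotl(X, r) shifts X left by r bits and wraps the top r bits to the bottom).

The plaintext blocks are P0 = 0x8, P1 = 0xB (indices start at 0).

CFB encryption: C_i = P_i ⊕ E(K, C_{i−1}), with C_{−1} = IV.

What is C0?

C0 = 0xF

C0: E(K, 0xF) = 0x7; 0x8 ⊕ 0x7 = 0xF.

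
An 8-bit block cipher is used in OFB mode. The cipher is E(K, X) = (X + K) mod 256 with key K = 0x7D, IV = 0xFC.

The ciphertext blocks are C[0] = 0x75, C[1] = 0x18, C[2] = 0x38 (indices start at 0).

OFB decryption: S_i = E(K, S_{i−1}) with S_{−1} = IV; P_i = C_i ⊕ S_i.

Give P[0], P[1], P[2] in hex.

P[0] = 0x0C, P[1] = 0xEE, P[2] = 0x4B

P[0]: S = E(K, 0xFC) = 0x79; 0x75 ⊕ 0x79 = 0x0C.
P[1]: S = E(K, 0x79) = 0xF6; 0x18 ⊕ 0xF6 = 0xEE.
P[2]: S = E(K, 0xF6) = 0x73; 0x38 ⊕ 0x73 = 0x4B.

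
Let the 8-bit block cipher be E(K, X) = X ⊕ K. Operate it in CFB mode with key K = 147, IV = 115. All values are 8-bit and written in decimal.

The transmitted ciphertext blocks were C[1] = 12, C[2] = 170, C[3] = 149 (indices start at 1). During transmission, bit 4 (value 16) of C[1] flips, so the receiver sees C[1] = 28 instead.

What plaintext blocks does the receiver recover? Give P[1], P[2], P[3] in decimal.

P[1] = 252, P[2] = 37, P[3] = 172

CFB decryption: P_i = C_i ⊕ E(K, C_{i−1}), with C_{0} = IV.
Only C[1] changed, to 28. In CFB, a change in C_i flips the same bit in P_i and garbles P_{i+1}. Decrypting the received ciphertext:
P[1]: E(K, 115) = 224; 28 ⊕ 224 = 252.
P[2]: E(K, 28) = 143; 170 ⊕ 143 = 37.
P[3]: E(K, 170) = 57; 149 ⊕ 57 = 172.
Blocks that differ from the original plaintext: P[1], P[2].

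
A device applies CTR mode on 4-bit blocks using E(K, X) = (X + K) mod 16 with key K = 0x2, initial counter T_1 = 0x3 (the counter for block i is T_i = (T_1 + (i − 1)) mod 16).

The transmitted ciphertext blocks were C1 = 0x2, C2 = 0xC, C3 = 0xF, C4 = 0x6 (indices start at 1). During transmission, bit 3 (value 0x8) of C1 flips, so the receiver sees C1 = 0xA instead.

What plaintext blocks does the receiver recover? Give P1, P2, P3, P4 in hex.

CTR decryption: S_i = E(K, T_i) where T_i is the counter for block i; P_i = C_i ⊕ S_i.
Only C1 changed, to 0xA. In CTR, a change in C_i flips the same bit in P_i only; the keystream is unaffected. Decrypting the received ciphertext:
P1: T = 0x3, S = E(K, T) = 0x5; 0xA ⊕ 0x5 = 0xF.
P2: T = 0x4, S = E(K, T) = 0x6; 0xC ⊕ 0x6 = 0xA.
P3: T = 0x5, S = E(K, T) = 0x7; 0xF ⊕ 0x7 = 0x8.
P4: T = 0x6, S = E(K, T) = 0x8; 0x6 ⊕ 0x8 = 0xE.
Blocks that differ from the original plaintext: P1.

P1 = 0xF, P2 = 0xA, P3 = 0x8, P4 = 0xE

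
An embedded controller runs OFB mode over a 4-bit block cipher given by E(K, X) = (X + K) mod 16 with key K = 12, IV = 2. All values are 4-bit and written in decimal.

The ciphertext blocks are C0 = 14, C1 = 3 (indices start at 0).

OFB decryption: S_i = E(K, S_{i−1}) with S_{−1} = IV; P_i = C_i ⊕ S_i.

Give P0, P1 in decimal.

P0: S = E(K, 2) = 14; 14 ⊕ 14 = 0.
P1: S = E(K, 14) = 10; 3 ⊕ 10 = 9.

P0 = 0, P1 = 9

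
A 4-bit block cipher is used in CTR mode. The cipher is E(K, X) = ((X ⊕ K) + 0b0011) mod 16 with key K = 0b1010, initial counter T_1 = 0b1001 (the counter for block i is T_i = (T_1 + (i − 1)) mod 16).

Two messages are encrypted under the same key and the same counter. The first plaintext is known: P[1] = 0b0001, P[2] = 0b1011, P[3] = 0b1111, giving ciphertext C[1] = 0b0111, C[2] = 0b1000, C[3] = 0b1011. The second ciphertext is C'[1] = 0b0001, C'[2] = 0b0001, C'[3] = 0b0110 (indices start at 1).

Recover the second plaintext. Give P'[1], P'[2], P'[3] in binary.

P'[1] = 0b0111, P'[2] = 0b0010, P'[3] = 0b0010

In CTR with a reused counter, both messages share the same keystream S_i, so C_i ⊕ C'_i = P_i ⊕ P'_i and thus P'_i = P_i ⊕ C_i ⊕ C'_i.
P'[1]: 0b0001 ⊕ 0b0111 ⊕ 0b0001 = 0b0111.
P'[2]: 0b1011 ⊕ 0b1000 ⊕ 0b0001 = 0b0010.
P'[3]: 0b1111 ⊕ 0b1011 ⊕ 0b0110 = 0b0010.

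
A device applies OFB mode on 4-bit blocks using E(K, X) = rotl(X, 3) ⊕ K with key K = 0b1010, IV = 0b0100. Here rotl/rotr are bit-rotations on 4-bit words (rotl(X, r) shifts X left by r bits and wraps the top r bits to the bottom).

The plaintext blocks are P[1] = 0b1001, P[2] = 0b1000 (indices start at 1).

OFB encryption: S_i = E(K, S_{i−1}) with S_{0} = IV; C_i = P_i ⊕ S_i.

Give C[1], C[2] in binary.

C[1]: S = E(K, 0b0100) = 0b1000; 0b1001 ⊕ 0b1000 = 0b0001.
C[2]: S = E(K, 0b1000) = 0b1110; 0b1000 ⊕ 0b1110 = 0b0110.

C[1] = 0b0001, C[2] = 0b0110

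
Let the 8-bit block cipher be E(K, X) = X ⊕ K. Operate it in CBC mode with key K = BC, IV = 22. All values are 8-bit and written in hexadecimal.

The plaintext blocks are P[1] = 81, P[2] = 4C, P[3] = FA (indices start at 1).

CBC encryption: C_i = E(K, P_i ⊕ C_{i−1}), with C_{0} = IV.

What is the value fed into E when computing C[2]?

C[1]: P[1] ⊕ 22 = A3; E(K, A3) = 1F.
C[2]: P[2] ⊕ 1F = 53; E(K, 53) = EF.
So the input to E for block [2] is 53.

53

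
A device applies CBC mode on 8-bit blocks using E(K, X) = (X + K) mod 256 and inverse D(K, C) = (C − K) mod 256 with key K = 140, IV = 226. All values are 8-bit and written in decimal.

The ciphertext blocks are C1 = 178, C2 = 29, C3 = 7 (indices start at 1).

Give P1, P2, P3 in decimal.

CBC decryption: P_i = D(K, C_i) ⊕ C_{i−1}, with C_{0} = IV.
P1: D(K, 178) = 38; 38 ⊕ 226 = 196.
P2: D(K, 29) = 145; 145 ⊕ 178 = 35.
P3: D(K, 7) = 123; 123 ⊕ 29 = 102.

P1 = 196, P2 = 35, P3 = 102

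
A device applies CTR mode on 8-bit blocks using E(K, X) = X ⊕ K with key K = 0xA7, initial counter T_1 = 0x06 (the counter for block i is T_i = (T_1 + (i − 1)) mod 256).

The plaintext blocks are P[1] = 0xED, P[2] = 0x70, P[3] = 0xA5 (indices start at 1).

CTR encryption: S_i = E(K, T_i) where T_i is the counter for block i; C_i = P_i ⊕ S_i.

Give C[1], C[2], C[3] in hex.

C[1]: T = 0x06, S = E(K, T) = 0xA1; 0xED ⊕ 0xA1 = 0x4C.
C[2]: T = 0x07, S = E(K, T) = 0xA0; 0x70 ⊕ 0xA0 = 0xD0.
C[3]: T = 0x08, S = E(K, T) = 0xAF; 0xA5 ⊕ 0xAF = 0x0A.

C[1] = 0x4C, C[2] = 0xD0, C[3] = 0x0A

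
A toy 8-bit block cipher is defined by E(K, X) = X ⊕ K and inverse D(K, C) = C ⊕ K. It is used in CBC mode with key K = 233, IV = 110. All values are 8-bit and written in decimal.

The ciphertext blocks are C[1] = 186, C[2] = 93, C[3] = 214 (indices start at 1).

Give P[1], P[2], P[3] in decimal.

P[1] = 61, P[2] = 14, P[3] = 98

CBC decryption: P_i = D(K, C_i) ⊕ C_{i−1}, with C_{0} = IV.
P[1]: D(K, 186) = 83; 83 ⊕ 110 = 61.
P[2]: D(K, 93) = 180; 180 ⊕ 186 = 14.
P[3]: D(K, 214) = 63; 63 ⊕ 93 = 98.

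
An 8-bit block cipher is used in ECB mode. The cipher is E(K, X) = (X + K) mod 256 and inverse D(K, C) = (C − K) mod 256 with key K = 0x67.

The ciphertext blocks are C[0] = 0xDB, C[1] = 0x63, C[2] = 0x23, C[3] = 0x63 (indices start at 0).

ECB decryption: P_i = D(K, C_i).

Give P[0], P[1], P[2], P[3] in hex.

P[0]: D(K, 0xDB) = 0x74.
P[1]: D(K, 0x63) = 0xFC.
P[2]: D(K, 0x23) = 0xBC.
P[3]: D(K, 0x63) = 0xFC.

P[0] = 0x74, P[1] = 0xFC, P[2] = 0xBC, P[3] = 0xFC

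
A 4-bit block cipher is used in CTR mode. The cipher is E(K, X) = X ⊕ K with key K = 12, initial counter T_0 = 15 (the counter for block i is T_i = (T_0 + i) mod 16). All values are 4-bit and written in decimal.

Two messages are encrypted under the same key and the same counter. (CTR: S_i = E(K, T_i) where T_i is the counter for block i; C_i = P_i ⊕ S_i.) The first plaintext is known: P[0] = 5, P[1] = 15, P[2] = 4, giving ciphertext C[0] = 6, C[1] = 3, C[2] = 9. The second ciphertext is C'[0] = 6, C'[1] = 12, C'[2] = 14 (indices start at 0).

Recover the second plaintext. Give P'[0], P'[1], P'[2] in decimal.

In CTR with a reused counter, both messages share the same keystream S_i, so C_i ⊕ C'_i = P_i ⊕ P'_i and thus P'_i = P_i ⊕ C_i ⊕ C'_i.
P'[0]: 5 ⊕ 6 ⊕ 6 = 5.
P'[1]: 15 ⊕ 3 ⊕ 12 = 0.
P'[2]: 4 ⊕ 9 ⊕ 14 = 3.

P'[0] = 5, P'[1] = 0, P'[2] = 3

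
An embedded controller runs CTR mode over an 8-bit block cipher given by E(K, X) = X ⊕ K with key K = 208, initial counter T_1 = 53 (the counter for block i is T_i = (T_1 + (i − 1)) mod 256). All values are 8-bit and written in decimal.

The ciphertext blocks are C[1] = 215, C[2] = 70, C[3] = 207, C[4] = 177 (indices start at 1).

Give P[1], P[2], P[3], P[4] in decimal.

P[1] = 50, P[2] = 160, P[3] = 40, P[4] = 89

CTR decryption: S_i = E(K, T_i) where T_i is the counter for block i; P_i = C_i ⊕ S_i.
P[1]: T = 53, S = E(K, T) = 229; 215 ⊕ 229 = 50.
P[2]: T = 54, S = E(K, T) = 230; 70 ⊕ 230 = 160.
P[3]: T = 55, S = E(K, T) = 231; 207 ⊕ 231 = 40.
P[4]: T = 56, S = E(K, T) = 232; 177 ⊕ 232 = 89.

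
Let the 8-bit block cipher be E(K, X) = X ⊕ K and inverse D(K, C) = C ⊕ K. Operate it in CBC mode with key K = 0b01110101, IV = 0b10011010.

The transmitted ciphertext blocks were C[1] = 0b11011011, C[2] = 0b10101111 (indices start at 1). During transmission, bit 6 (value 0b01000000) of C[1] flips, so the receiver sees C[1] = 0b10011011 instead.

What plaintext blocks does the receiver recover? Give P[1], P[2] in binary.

P[1] = 0b01110100, P[2] = 0b01000001

CBC decryption: P_i = D(K, C_i) ⊕ C_{i−1}, with C_{0} = IV.
Only C[1] changed, to 0b10011011. In CBC, a change in C_i garbles P_i and flips the same bit in P_{i+1}. Decrypting the received ciphertext:
P[1]: D(K, 0b10011011) = 0b11101110; 0b11101110 ⊕ 0b10011010 = 0b01110100.
P[2]: D(K, 0b10101111) = 0b11011010; 0b11011010 ⊕ 0b10011011 = 0b01000001.
Blocks that differ from the original plaintext: P[1], P[2].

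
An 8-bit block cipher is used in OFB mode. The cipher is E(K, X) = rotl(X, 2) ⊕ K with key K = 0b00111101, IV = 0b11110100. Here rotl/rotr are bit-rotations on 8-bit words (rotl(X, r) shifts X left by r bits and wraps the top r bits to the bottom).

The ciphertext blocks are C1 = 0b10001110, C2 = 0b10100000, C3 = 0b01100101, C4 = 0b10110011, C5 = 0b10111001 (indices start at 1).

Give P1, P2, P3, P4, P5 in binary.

OFB decryption: S_i = E(K, S_{i−1}) with S_{0} = IV; P_i = C_i ⊕ S_i.
P1: S = E(K, 0b11110100) = 0b11101110; 0b10001110 ⊕ 0b11101110 = 0b01100000.
P2: S = E(K, 0b11101110) = 0b10000110; 0b10100000 ⊕ 0b10000110 = 0b00100110.
P3: S = E(K, 0b10000110) = 0b00100111; 0b01100101 ⊕ 0b00100111 = 0b01000010.
P4: S = E(K, 0b00100111) = 0b10100001; 0b10110011 ⊕ 0b10100001 = 0b00010010.
P5: S = E(K, 0b10100001) = 0b10111011; 0b10111001 ⊕ 0b10111011 = 0b00000010.

P1 = 0b01100000, P2 = 0b00100110, P3 = 0b01000010, P4 = 0b00010010, P5 = 0b00000010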